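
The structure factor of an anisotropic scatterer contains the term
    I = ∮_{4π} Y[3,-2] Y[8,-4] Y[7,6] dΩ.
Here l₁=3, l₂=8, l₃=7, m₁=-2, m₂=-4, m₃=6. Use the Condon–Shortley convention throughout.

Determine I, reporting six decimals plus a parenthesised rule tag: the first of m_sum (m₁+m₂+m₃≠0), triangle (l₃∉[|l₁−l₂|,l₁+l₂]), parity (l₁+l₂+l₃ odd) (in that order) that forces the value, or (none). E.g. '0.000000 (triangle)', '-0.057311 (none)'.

m-sum 0 ✓  L=18 even ✓  5≤7≤11 ✓
Π(2lᵢ+1) = 7×17×15 = 1785
triangle coeff Δ(3,8,7) = 1/5290740
Σ_t [1,3]: t=1:−1/7257600 t=2:+1/2073600 t=3:−1/7257600 = 1/4838400
(3j)²=252/20995 [(3 8 7; 0 0 0)], sign=-1
Σ_t [3,4]: t=3:−1/479001600 t=4:+1/11496038400 = -23/11496038400
(3j)²=529/81396 [(3 8 7; -2 -4 6)], sign=+1
⇒ 4πI² = 11109/79781
I = (-1)√(11109/79781/(4π)) = -0.10526471
No selection rule forces the value: the integral is nonzero (none).

-0.105265 (none)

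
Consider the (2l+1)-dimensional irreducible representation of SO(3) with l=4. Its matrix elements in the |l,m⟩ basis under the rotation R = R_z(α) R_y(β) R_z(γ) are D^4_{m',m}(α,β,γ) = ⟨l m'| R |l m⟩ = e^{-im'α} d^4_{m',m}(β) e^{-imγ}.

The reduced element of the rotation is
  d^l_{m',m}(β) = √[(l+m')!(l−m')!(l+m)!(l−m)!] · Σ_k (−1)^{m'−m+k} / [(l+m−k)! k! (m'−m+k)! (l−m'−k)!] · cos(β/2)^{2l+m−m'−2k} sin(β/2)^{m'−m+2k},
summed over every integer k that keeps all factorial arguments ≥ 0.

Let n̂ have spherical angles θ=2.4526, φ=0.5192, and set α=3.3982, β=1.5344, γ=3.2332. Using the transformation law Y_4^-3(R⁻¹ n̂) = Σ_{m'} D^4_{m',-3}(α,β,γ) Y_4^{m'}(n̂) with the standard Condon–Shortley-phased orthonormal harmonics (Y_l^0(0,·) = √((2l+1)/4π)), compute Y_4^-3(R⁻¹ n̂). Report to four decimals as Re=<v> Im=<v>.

Re=0.2180 Im=0.2895

Need the full column D^4_{m',-3} for m'=−4..4 at α=3.3982, β=1.5344, γ=3.2332.
cos(β/2)=0.719857, sin(β/2)=0.694122
d^4_{-4,-3}: single k=1 term ⇒ +0.196655;  D = -0.052368-0.189554i
d^4_{-3,-3}: k∈[0..1] ⇒ +0.072106 -0.469297 = -0.397191;  D = -0.199473-0.343469i
d^4_{-2,-3}: k∈[0..1] ⇒ -0.260150 +0.725646 = +0.465496;  D = -0.328286-0.330023i
d^4_{-1,-3}: k∈[0..1] ⇒ +0.532133 -0.824609 = -0.292477;  D = -0.252139-0.148217i
d^4_{0,-3}: k∈[0..1] ⇒ -0.764898 +0.711186 = -0.053712;  D = +0.051697+0.014576i
d^4_{1,-3}: k∈[0..1] ⇒ +0.824609 -0.460022 = +0.364587;  D = +0.364526+0.006640i
d^4_{2,-3}: k∈[0..1] ⇒ -0.674690 +0.209104 = -0.465586;  D = +0.452418-0.109944i
d^4_{3,-3}: k∈[0..1] ⇒ +0.405702 -0.053888 = +0.351814;  D = +0.309585-0.167123i
d^4_{4,-3}: single k=0 term ⇒ -0.158068;  D = +0.115483-0.107931i
Y_4^{m'}(θ=2.4526,φ=0.5192) and Σ D·Y over m':
  (-0.0524-0.1896i)·(-0.0350-0.0632i)  (-0.1995-0.3435i)·(-0.0033+0.2482i)  (-0.3283-0.3300i)·(+0.2176-0.3694i)  (-0.2521-0.1482i)·(-0.2360+0.1349i)  (+0.0517+0.0146i)·(-0.2591+0.0000i)  (+0.3645+0.0066i)·(+0.2360+0.1349i)  (+0.4524-0.1099i)·(+0.2176+0.3694i)  (+0.3096-0.1671i)·(+0.0033+0.2482i)  (+0.1155-0.1079i)·(-0.0350+0.0632i)
Y_4^-3(R⁻¹ n̂) = +0.217977+0.289500i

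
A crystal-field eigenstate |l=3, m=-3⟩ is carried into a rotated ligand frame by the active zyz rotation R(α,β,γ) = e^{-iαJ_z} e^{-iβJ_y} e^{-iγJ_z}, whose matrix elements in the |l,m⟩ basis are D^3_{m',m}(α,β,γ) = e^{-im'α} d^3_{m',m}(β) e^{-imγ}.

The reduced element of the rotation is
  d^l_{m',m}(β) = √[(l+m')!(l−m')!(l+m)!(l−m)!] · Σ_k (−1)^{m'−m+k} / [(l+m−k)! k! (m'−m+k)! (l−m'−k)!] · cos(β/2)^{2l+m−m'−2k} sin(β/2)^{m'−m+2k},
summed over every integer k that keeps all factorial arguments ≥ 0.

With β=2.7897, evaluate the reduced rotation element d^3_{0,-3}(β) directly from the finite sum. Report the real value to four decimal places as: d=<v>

d=-0.0229

d^3_{0,-3}(β=2.7897) via the finite sum:
c=cos(2.789700/2)=0.175040, s=sin(2.789700/2)=0.984561; N=√[6·6·1·720]=160.996894
The bounds max(0,m−m')=0 and min(l+m,l−m')=0 give 1 term
  k=0: (−1)^3·160.9969/(36)·0.1750^3·0.9846^3 = -0.022890
d^3_{0,-3}(2.7897) = -0.022890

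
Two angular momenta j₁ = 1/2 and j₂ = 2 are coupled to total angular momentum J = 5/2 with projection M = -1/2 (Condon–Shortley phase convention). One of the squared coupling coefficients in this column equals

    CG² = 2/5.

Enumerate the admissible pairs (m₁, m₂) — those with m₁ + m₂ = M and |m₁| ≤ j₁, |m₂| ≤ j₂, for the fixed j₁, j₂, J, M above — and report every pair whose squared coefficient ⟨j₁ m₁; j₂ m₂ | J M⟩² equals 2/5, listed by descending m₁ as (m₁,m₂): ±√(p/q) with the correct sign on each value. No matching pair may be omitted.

Admissible pairs with m₁+m₂ = M = -1/2: (-1/2,0), (1/2,-1)
  (m₁,m₂)=(1/2,-1): CG² = 2/5, CG = +√(2/5)   ← matches the target
  (m₁,m₂)=(-1/2,0): CG² = 3/5, CG = +√(3/5)
Pairs with CG² = 2/5: (1/2,-1): +√(2/5)

(1/2,-1): +√(2/5)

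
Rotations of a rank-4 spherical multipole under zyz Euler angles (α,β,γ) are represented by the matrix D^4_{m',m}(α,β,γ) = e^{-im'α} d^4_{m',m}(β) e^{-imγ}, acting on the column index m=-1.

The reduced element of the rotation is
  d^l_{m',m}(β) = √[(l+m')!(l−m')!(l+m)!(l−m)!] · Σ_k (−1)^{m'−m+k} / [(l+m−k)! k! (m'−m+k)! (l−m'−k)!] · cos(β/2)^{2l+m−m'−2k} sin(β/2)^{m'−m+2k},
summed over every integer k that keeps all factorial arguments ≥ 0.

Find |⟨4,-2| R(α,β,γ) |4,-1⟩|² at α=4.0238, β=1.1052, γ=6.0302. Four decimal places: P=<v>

D^4_{-2,-1}(4.0238,1.1052,6.0302) = e^{-i·-2·4.0238}·d^4_{-2,-1}(1.1052)·e^{-i·-1·6.0302}. Compute d first:
c=cos(1.105200/2)=0.851163, s=sin(1.105200/2)=0.524902; N=√[2·720·6·120]=1018.233765
k∈{1,2,3} keeps every argument non-negative
  k=1: (−1)^0·1018.2338/(240)·0.8512^7·0.5249^1 = +0.720779
  k=2: (−1)^1·1018.2338/(48)·0.8512^5·0.5249^3 = -1.370578
  k=3: (−1)^2·1018.2338/(72)·0.8512^3·0.5249^5 = +0.347491
d^4_{-2,-1}(1.1052) = +0.720779 -1.370578 +0.347491 = -0.302307
|D^4_{-2,-1}|² = |d^4_{-2,-1}(β)|² = (-0.302307)² = 0.091390 (the z-rotation phases have unit modulus)

P=0.0914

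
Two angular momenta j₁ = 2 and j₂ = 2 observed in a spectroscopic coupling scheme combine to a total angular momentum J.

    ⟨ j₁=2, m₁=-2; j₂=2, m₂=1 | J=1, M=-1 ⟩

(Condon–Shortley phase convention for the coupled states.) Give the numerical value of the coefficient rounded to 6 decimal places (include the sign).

triangle: 3!·1!·1!/6! = 6/720
(j±m)!: 0!·4!·3!·1!·0!·2! = 288
prefactor² = (2J+1)·Δ·N² = 36/5
  k=3: −1/(3!·0!·1!·0!·0!·1!) = -1/6
Σ = -1/6  ⇒  CG² = 36/5·(-1/6)² = 1/5
CG = −√(1/5) = -0.447214

−√(1/5) ≈ -0.447214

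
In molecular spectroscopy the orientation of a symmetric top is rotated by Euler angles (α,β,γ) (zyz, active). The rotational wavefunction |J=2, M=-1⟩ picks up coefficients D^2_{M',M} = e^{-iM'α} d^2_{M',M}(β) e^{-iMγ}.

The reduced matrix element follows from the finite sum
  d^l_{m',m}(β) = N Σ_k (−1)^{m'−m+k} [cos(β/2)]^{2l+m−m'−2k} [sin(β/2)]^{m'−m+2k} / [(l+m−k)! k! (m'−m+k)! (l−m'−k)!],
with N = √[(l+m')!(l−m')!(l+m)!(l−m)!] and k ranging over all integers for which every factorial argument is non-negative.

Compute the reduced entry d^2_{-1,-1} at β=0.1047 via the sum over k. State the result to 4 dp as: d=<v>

d=0.9863

d^2_{-1,-1}(β=0.1047) via the finite sum:
c=cos(0.104700/2)=0.998630, s=sin(0.104700/2)=0.052326; N=√[1·6·1·6]=6.000000
Admissible k: 0..1 (factorial args all ≥0)
  k=0: (−1)^0·6.0000/(6)·0.9986^4·0.0523^0 = +0.994531
  k=1: (−1)^1·6.0000/(2)·0.9986^2·0.0523^2 = -0.008192
d^2_{-1,-1}(0.1047) = +0.994531 -0.008192 = +0.986340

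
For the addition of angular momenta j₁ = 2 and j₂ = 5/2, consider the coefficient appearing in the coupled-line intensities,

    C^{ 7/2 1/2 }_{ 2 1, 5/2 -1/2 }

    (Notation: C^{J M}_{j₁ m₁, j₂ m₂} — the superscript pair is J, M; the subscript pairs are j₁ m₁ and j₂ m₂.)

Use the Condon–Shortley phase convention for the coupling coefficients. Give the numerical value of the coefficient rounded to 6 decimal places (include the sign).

√[8·1!3!4!/9! · 3!1!2!3!4!3!] = √(1152/35)
  +(−1)^0/∏(0,1,1,2,2,2)! = 1/8  (running 1/8)
  +(−1)^1/∏(1,0,0,1,3,3)! = -1/36  (running 7/72)
⟨..|..⟩ = √(1152/35)·(7/72) = +0.557773

+√(14/45) ≈ +0.557773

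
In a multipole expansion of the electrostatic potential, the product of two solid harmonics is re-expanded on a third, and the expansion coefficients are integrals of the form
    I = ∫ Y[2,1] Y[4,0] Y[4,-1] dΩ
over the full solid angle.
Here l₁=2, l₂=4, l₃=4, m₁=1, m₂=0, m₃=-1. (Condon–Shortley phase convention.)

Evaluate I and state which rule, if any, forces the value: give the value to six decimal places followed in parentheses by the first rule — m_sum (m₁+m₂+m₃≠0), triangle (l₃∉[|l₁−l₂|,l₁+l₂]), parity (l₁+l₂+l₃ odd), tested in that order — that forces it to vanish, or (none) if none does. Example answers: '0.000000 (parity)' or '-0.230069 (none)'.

-0.044869 (none)

Rules hold: Σm=0, L=10 even, 2≤4≤6.
N = 5·9·9 = 405
Δ = 2!·2!·6!/11! = 1/13860
Racah Σ t=0..2: t=0:+1/192 t=1:−1/36 t=2:+1/192 = -5/288
⇒ 3j(2 4 4; 0 0 0)² = 20/693, sgn -1
Racah Σ t=0..1: t=0:+1/96 t=1:−1/72 = -1/288
⇒ 3j(2 4 4; 1 0 -1)² = 1/462, sgn +1
4πI² = N·(3j₀)²·(3jₘ)² = 150/5929
I = -1·√(0.0252994/4π) = -0.04486937
No selection rule forces the value: the integral is nonzero (none).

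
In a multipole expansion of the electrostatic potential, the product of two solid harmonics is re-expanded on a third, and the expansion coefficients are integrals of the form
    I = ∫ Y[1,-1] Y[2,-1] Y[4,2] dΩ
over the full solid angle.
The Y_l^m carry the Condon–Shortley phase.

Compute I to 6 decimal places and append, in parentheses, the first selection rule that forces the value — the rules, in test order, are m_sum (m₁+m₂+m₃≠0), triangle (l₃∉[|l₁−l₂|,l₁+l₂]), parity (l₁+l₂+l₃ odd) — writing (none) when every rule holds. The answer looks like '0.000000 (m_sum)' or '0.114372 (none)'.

0.000000 (triangle)

triangle: need 1≤l₃≤3, have 4; I=0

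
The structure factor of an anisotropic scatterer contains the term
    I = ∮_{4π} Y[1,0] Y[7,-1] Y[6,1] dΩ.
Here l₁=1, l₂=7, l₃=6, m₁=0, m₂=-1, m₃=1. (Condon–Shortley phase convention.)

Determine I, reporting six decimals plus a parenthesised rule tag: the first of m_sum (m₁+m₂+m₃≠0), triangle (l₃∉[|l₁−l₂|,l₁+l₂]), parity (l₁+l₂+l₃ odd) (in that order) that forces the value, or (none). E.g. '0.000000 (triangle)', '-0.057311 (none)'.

-0.242415 (none)

m-sum 0 ✓  L=14 even ✓  6≤6≤8 ✓
Π(2lᵢ+1) = 3×15×13 = 585
triangle coeff Δ(1,7,6) = 1/1365
Σ_t [1,1]: t=1:−1/518400 = -1/518400
(3j)²=7/195 [(1 7 6; 0 0 0)], sign=-1
Σ_t [1,1]: t=1:−1/604800 = -1/604800
(3j)²=16/455 [(1 7 6; 0 -1 1)], sign=+1
⇒ 4πI² = 48/65
I = (-1)√(48/65/(4π)) = -0.24241473
No selection rule forces the value: the integral is nonzero (none).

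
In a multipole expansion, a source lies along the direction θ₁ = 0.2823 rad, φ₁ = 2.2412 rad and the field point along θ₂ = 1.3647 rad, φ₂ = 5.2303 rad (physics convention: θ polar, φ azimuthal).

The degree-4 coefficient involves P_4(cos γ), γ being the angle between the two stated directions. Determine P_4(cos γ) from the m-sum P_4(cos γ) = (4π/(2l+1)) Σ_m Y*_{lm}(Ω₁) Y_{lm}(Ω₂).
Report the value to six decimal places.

0.355159

Expand P_4 via completeness: Σ_{m} conj(Y_{4,m}) at Ω₁ times Y_{4,m} at Ω₂ —
  m=-4: (-0.002388+0.001183i) × (-0.195066-0.356348i) = +0.000887+0.000620i  (running Σ = +0.000887+0.000620i)
  m=-3: (+0.023506+0.011078i) × (-0.240187-0.004099i) = -0.005600-0.002757i  (running Σ = -0.004713-0.002137i)
  m=-2: (-0.032292-0.137921i) × (+0.115503-0.194903i) = -0.030611-0.009637i  (running Σ = -0.035324-0.011774i)
  m=-1: (-0.271836+0.342833i) × (-0.126991-0.222872i) = +0.110928+0.017048i  (running Σ = +0.075604+0.005275i)
  m=0: (+0.540227-0.000000i) × (+0.190948+0.000000i) = +0.103155+0.000000i  (running Σ = +0.178760+0.005275i)
  m=1: (+0.271836+0.342833i) × (+0.126991-0.222872i) = +0.110928-0.017048i  (running Σ = +0.289688-0.011774i)
  m=2: (-0.032292+0.137921i) × (+0.115503+0.194903i) = -0.030611+0.009637i  (running Σ = +0.259077-0.002137i)
  m=3: (-0.023506+0.011078i) × (+0.240187-0.004099i) = -0.005600+0.002757i  (running Σ = +0.253477+0.000620i)
  m=4: (-0.002388-0.001183i) × (-0.195066+0.356348i) = +0.000887-0.000620i  (running Σ = +0.254364-0.000000i)
Total Σ_m = +0.254364-0.000000i. Multiply by 1.396263: +0.355159-0.000000i. P_4(cos γ) = 0.355159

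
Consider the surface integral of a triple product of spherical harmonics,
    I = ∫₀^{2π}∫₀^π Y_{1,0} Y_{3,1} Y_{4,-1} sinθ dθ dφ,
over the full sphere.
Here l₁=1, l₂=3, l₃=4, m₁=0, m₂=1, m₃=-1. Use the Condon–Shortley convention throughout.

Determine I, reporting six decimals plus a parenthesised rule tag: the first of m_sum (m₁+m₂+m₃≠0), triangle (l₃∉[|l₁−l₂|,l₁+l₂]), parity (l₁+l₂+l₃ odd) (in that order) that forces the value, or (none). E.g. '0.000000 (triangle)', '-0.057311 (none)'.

m-sum 0 ✓  L=8 even ✓  2≤4≤4 ✓
Π(2lᵢ+1) = 3×7×9 = 189
triangle coeff Δ(1,3,4) = 1/252
Σ_t [0,0]: t=0:+1/36 = 1/36
(3j)²=4/63 [(1 3 4; 0 0 0)], sign=+1
Σ_t [0,0]: t=0:+1/48 = 1/48
(3j)²=5/84 [(1 3 4; 0 1 -1)], sign=-1
⇒ 4πI² = 5/7
I = (-1)√(5/7/(4π)) = -0.23841361
No selection rule forces the value: the integral is nonzero (none).

-0.238414 (none)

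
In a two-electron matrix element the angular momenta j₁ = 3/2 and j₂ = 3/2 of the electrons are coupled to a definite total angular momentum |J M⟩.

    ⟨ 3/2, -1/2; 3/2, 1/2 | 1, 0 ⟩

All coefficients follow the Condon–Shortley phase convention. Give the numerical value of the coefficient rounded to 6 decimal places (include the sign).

j₁+j₂−J=2  J+j₁−j₂=1  J−j₁+j₂=1  j₁+j₂+J+1=5
(j₁±m₁, j₂±m₂, J±M) = (1,2,2,1,1,1)
P² = 1/5
sum k=1..2:
  [1] −1/1 = -1
  [2] +1/2 = 1/2
S = -1/2
C² = P²·S² = 1/20 ; C = -0.223607

−√(1/20) = -0.223607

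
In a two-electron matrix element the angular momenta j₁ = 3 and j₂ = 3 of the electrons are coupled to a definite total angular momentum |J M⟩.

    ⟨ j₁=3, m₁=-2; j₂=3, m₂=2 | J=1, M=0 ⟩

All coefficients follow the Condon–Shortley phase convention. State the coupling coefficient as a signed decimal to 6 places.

j₁+j₂−J=5  J+j₁−j₂=1  J−j₁+j₂=1  j₁+j₂+J+1=8
(j₁±m₁, j₂±m₂, J±M) = (1,5,5,1,1,1)
P² = 900/7
sum k=4..5:
  [4] +1/24 = 1/24
  [5] −1/120 = -1/120
S = 1/30
C² = P²·S² = 1/7 ; C = +0.377964

+0.377964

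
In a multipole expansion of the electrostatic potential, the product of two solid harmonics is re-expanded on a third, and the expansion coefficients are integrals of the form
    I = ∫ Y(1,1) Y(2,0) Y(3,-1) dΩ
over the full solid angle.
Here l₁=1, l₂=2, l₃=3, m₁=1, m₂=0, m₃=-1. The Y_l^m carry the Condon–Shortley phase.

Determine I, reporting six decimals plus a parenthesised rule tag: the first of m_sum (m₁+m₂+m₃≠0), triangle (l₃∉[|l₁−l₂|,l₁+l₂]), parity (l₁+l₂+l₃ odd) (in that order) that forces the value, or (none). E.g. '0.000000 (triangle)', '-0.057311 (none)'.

m-sum 0 ✓  L=6 even ✓  1≤3≤3 ✓
Π(2lᵢ+1) = 3×5×7 = 105
triangle coeff Δ(1,2,3) = 1/105
Σ_t [0,0]: t=0:+1/4 = 1/4
(3j)²=3/35 [(1 2 3; 0 0 0)], sign=-1
Σ_t [0,0]: t=0:+1/8 = 1/8
(3j)²=2/35 [(1 2 3; 1 0 -1)], sign=+1
⇒ 4πI² = 18/35
I = (-1)√(18/35/(4π)) = -0.20230066
No selection rule forces the value: the integral is nonzero (none).

-0.202301 (none)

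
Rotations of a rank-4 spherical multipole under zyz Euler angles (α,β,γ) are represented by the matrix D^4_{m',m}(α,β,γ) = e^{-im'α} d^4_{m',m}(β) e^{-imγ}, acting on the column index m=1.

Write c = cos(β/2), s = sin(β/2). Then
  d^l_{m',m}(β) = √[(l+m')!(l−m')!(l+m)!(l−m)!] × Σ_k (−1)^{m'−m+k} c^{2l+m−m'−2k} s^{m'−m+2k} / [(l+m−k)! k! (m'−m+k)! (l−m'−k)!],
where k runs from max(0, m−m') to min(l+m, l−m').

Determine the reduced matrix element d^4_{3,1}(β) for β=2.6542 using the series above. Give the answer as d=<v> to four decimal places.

d^4_{3,1}(β=2.6542) via the finite sum:
Half-angle: c=0.241291, s=0.970453. N=√(5040·1·120·6)=1904.940944
The bounds max(0,m−m')=0 and min(l+m,l−m')=1 give 2 terms
  k=0: (−1)^2·1904.9409/(240)·0.2413^6·0.9705^2 = +0.001475
  k=1: (−1)^3·1904.9409/(144)·0.2413^4·0.9705^4 = -0.039773
d^4_{3,1}(2.6542) = +0.001475 -0.039773 = -0.038297

d=-0.0383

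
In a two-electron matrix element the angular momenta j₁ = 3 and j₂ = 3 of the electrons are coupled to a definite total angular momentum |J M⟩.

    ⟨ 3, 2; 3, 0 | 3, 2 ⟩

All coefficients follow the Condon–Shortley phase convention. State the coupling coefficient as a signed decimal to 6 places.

√[7·3!3!3!/10! · 5!1!3!3!5!1!] = √(216)
  +(−1)^0/∏(0,3,1,3,2,0)! = 1/72  (running 1/72)
  +(−1)^1/∏(1,2,0,2,3,1)! = -1/24  (running -1/36)
⟨..|..⟩ = √(216)·(-1/36) = -0.408248

−√(1/6) = -0.408248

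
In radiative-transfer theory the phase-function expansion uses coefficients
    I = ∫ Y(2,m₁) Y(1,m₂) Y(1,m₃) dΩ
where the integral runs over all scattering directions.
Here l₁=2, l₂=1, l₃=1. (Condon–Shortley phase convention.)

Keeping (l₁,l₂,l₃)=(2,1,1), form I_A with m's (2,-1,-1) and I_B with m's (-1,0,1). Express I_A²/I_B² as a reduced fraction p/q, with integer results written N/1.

Shared (l₁,l₂,l₃)=(2,1,1): N and (l;000)² cancel in I_A²/I_B².
A: Δ = 2!·2!·0!/5! = 1/30; Racah Σ t=0..0: t=0:+1/4 = 1/4; ⇒ 3j(2 1 1; 2 -1 -1)² = 1/5, sgn +1
B: Δ = 2!·2!·0!/5! = 1/30; Racah Σ t=1..1: t=1:−1/2 = -1/2; ⇒ 3j(2 1 1; -1 0 1)² = 1/10, sgn -1
I_A²/I_B² = (1/5)/(1/10) = 2/1

2/1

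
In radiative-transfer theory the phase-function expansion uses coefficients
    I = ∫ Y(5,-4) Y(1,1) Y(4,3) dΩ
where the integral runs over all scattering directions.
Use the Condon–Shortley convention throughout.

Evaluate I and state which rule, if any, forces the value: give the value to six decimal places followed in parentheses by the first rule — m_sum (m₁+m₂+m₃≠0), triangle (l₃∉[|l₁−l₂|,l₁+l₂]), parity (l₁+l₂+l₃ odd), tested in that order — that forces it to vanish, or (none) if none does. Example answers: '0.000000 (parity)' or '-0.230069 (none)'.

0.294638 (none)

m-sum 0 ✓  L=10 even ✓  4≤4≤6 ✓
Π(2lᵢ+1) = 11×3×9 = 297
triangle coeff Δ(5,1,4) = 1/495
Σ_t [1,1]: t=1:−1/576 = -1/576
(3j)²=5/99 [(5 1 4; 0 0 0)], sign=-1
Σ_t [2,2]: t=2:+1/10080 = 1/10080
(3j)²=4/55 [(5 1 4; -4 1 3)], sign=-1
⇒ 4πI² = 12/11
I = (+1)√(12/11/(4π)) = 0.29463840
No selection rule forces the value: the integral is nonzero (none).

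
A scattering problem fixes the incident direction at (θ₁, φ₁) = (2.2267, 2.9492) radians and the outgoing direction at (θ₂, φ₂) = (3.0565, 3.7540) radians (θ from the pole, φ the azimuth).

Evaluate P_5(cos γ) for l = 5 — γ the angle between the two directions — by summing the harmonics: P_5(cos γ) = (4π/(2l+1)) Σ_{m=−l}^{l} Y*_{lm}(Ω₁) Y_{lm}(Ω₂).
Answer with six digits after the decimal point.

-0.279942

Addition theorem: P_5(cos γ) = (4π/11) Σ_m Y*_{lm}(Ω₁) Y_{lm}(Ω₂), m = −5…5:
  term(m=-5) = -0.000000+0.000000i   from Y*(Ω₁)=-0.082977+0.119018i, Y(Ω₂)=+0.000002+0.000000i
  term(m=-4) = -0.000027+0.000002i   from Y*(Ω₁)=-0.253586+0.245683i, Y(Ω₂)=+0.000059+0.000049i
  term(m=-3) = -0.000509-0.000453i   from Y*(Ω₁)=-0.338733+0.220564i, Y(Ω₂)=+0.000444+0.001626i
  term(m=-2) = -0.000070-0.001813i   from Y*(Ω₁)=-0.069702+0.028228i, Y(Ω₂)=-0.008183+0.022701i
  term(m=-1) = -0.048637+0.050562i   from Y*(Ω₁)=+0.324384-0.063191i, Y(Ω₂)=-0.173710+0.122033i
  term(m=+0) = -0.146560+0.000000i   from Y*(Ω₁)=+0.165518-0.000000i, Y(Ω₂)=-0.885465+0.000000i
  term(m=+1) = -0.048637-0.050562i   from Y*(Ω₁)=-0.324384-0.063191i, Y(Ω₂)=+0.173710+0.122033i
  term(m=+2) = -0.000070+0.001813i   from Y*(Ω₁)=-0.069702-0.028228i, Y(Ω₂)=-0.008183-0.022701i
  term(m=+3) = -0.000509+0.000453i   from Y*(Ω₁)=+0.338733+0.220564i, Y(Ω₂)=-0.000444+0.001626i
  term(m=+4) = -0.000027-0.000002i   from Y*(Ω₁)=-0.253586-0.245683i, Y(Ω₂)=+0.000059-0.000049i
  term(m=+5) = -0.000000-0.000000i   from Y*(Ω₁)=+0.082977+0.119018i, Y(Ω₂)=-0.000002+0.000000i
Accumulated sum -0.245048-0.000000i; after 4π/(2l+1) scaling, -0.279942-0.000000i ⇒ P_5 = -0.279942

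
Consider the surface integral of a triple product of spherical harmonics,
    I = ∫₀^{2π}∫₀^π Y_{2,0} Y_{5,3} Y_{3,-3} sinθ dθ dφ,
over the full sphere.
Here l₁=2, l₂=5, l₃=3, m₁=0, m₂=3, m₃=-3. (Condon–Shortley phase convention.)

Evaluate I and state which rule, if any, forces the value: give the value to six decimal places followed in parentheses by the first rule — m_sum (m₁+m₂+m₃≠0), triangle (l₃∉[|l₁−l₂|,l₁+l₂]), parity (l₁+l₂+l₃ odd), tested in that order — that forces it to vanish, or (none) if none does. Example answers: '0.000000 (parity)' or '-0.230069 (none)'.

-0.126792 (none)

Rules hold: Σm=0, L=10 even, 3≤3≤7.
N = 5·11·7 = 385
Δ = 4!·0!·6!/11! = 1/2310
Racah Σ t=2..2: t=2:+1/144 = 1/144
⇒ 3j(2 5 3; 0 0 0)² = 10/231, sgn -1
Racah Σ t=2..2: t=2:+1/2880 = 1/2880
⇒ 3j(2 5 3; 0 3 -3)² = 2/165, sgn +1
4πI² = N·(3j₀)²·(3jₘ)² = 20/99
I = -1·√(0.20202/4π) = -0.12679218
No selection rule forces the value: the integral is nonzero (none).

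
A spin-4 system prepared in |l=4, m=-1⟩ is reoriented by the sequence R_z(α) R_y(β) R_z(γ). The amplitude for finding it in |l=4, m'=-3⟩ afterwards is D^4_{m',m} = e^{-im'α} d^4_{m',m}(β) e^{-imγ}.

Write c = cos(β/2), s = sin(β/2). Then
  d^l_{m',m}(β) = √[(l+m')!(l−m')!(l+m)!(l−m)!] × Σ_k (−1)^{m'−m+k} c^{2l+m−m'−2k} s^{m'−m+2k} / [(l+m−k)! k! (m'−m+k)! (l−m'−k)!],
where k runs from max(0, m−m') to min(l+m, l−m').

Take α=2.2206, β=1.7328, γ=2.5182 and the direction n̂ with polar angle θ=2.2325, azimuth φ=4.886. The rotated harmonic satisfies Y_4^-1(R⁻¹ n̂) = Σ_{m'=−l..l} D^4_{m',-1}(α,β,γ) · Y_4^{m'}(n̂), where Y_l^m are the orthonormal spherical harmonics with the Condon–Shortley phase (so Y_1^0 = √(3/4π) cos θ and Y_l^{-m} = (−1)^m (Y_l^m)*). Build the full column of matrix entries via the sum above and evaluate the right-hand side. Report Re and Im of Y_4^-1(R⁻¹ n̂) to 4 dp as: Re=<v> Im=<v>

Re=-0.0564 Im=0.1080

Need the full column D^4_{m',-1} for m'=−4..4 at α=2.2206, β=1.7328, γ=2.5182.
cos(β/2)=0.647574, sin(β/2)=0.762003
d^4_{-4,-1}: single k=3 term ⇒ +0.377060;  D = +0.148578-0.346553i
d^4_{-3,-1}: k∈[2..3] ⇒ +0.339875 -0.784336 = -0.444461;  D = +0.431212-0.107711i
d^4_{-2,-1}: k∈[1..3] ⇒ +0.154390 -1.068864 +0.986655 = +0.072181;  D = +0.056297+0.045174i
d^4_{-1,-1}: k∈[0..3] ⇒ +0.030925 -0.642304 +1.778708 -0.820952 = +0.346378;  D = +0.009147-0.346257i
d^4_{0,-1}: k∈[0..3] ⇒ -0.162741 +1.352018 -1.872047 +0.432016 = -0.250754;  D = +0.203588-0.146388i
d^4_{1,-1}: k∈[0..3] ⇒ +0.428202 -1.778708 +1.231427 -0.113672 = -0.232749;  D = -0.222519-0.068248i
d^4_{2,-1}: k∈[0..2] ⇒ -0.712576 +1.479983 -0.409846 = +0.357561;  D = -0.123347-0.335612i
d^4_{3,-1}: k∈[0..1] ⇒ +0.784336 -0.651610 = +0.132726;  D = -0.071488+0.111829i
d^4_{4,-1}: single k=0 term ⇒ -0.522089;  D = -0.520376+0.042251i
Y_4^{m'}(θ=2.2325,φ=4.886) and Σ D·Y over m':
  (+0.1486-0.3466i)·(+0.1317-0.1097i)  (+0.4312-0.1077i)·(+0.1879+0.3276i)  (+0.0563+0.0452i)·(-0.3217+0.1164i)  (+0.0091-0.3463i)·(+0.0141+0.0807i)  (+0.2036-0.1464i)·(-0.3531+0.0000i)  (-0.2225-0.0682i)·(-0.0141+0.0807i)  (-0.1233-0.3356i)·(-0.3217-0.1164i)  (-0.0715+0.1118i)·(-0.1879+0.3276i)  (-0.5204+0.0423i)·(+0.1317+0.1097i)
Y_4^-1(R⁻¹ n̂) = -0.056443+0.107981i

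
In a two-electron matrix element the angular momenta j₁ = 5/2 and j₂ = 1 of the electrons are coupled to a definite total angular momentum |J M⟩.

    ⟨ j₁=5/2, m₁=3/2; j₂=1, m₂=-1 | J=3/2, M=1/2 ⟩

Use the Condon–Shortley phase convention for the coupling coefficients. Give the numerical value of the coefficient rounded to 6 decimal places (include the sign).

+√(2/5) = +0.632456

√[4·2!3!0!/6! · 4!1!0!2!2!1!] = √(32/5)
  +(−1)^0/∏(0,2,1,0,2,0)! = 1/4  (running 1/4)
⟨..|..⟩ = √(32/5)·(1/4) = +0.632456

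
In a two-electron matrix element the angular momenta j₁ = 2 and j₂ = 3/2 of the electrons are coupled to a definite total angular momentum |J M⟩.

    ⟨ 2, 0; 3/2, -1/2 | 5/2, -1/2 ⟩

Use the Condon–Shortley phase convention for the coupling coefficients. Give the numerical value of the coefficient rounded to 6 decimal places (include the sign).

triangle: 1!·3!·2!/7! = 12/5040
(j±m)!: 2!·2!·1!·2!·2!·3! = 96
prefactor² = (2J+1)·Δ·N² = 48/35
  k=0: +1/(0!·1!·2!·1!·1!·1!) = 1/2
  k=1: −1/(1!·0!·1!·0!·2!·2!) = -1/4
Σ = 1/4  ⇒  CG² = 48/35·(1/4)² = 3/35
CG = +√(3/35) = +0.292770

+√(3/35) = +0.292770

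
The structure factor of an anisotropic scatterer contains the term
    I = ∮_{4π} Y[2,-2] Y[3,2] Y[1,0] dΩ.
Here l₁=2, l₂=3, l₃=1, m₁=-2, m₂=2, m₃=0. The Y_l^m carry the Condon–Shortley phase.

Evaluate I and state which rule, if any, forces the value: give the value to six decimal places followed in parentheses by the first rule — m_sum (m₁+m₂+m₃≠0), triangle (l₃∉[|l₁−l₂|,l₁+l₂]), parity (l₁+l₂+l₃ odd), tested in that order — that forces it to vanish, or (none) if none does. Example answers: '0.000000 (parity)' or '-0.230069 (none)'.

0.184674 (none)

Checks pass: Σm=0; 6 even; l₃=1∈[1,5].
(2·2+1)(2·3+1)(2·1+1) = 105
Δ: 4! 0! 2! / 7! → 1/105
sum: t=2:+1/4 = 1/4
3j²(2 3 1; 0 0 0) = Δ·Π!·Σ² = 3/35  (sign -1)
sum: t=4:+1/24 = 1/24
3j²(2 3 1; -2 2 0) = Δ·Π!·Σ² = 1/21  (sign -1)
combine: 4πI² = 105·3/35·1/21 = 3/7
take √, sign +1: I = 0.18467439
No selection rule forces the value: the integral is nonzero (none).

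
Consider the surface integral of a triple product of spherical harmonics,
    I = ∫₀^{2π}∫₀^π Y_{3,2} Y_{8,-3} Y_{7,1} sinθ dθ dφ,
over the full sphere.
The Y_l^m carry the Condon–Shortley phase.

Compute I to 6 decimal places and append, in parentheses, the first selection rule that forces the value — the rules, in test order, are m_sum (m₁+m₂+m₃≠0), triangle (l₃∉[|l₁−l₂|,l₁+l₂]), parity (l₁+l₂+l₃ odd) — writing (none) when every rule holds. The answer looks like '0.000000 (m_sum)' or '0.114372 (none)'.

0.039939 (none)

m-sum 0 ✓  L=18 even ✓  5≤7≤11 ✓
Π(2lᵢ+1) = 7×17×15 = 1785
triangle coeff Δ(3,8,7) = 1/5290740
Σ_t [1,3]: t=1:−1/7257600 t=2:+1/2073600 t=3:−1/7257600 = 1/4838400
(3j)²=252/20995 [(3 8 7; 0 0 0)], sign=-1
Σ_t [0,1]: t=0:+1/14515200 t=1:−1/11612160 = -1/58060800
(3j)²=55/58786 [(3 8 7; 2 -3 1)], sign=-1
⇒ 4πI² = 20790/1037153
I = (+1)√(20790/1037153/(4π)) = 0.03993934
No selection rule forces the value: the integral is nonzero (none).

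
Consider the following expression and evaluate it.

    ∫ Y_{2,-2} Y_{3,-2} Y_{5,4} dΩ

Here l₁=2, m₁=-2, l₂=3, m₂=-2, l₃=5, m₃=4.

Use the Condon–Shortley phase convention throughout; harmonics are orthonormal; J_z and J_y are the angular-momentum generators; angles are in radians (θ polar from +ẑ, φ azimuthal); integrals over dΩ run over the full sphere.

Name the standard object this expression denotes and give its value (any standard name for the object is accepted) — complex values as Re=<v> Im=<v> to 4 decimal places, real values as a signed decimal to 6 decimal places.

This is a Gaunt coefficient — the integral of a triple product of spherical harmonics over the sphere.
m-sum 0 ✓  L=10 even ✓  1≤5≤5 ✓
Π(2lᵢ+1) = 5×7×11 = 385
triangle coeff Δ(2,3,5) = 1/2310
Σ_t [0,0]: t=0:+1/144 = 1/144
(3j)²=10/231 [(2 3 5; 0 0 0)], sign=-1
Σ_t [0,0]: t=0:+1/2880 = 1/2880
(3j)²=3/55 [(2 3 5; -2 -2 4)], sign=-1
⇒ 4πI² = 10/11
I = (+1)√(10/11/(4π)) = 0.26896683

Gaunt coefficient, +0.268967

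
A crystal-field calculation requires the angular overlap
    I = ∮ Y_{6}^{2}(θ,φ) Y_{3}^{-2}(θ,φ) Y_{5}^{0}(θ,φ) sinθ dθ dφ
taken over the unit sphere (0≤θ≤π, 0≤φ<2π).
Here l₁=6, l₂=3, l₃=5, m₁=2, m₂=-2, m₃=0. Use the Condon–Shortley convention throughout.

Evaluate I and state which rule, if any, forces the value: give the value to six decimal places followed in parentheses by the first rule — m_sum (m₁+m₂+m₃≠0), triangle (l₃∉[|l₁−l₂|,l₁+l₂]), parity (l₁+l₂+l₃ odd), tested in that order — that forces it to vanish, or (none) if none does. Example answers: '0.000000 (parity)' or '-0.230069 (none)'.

Rules hold: Σm=0, L=14 even, 3≤5≤9.
N = 13·7·11 = 1001
Δ = 4!·8!·2!/15! = 1/675675
Racah Σ t=1..3: t=1:−1/8640 t=2:+1/2304 t=3:−1/8640 = 7/34560
⇒ 3j(6 3 5; 0 0 0)² = 7/429, sgn -1
Racah Σ t=0..1: t=0:+1/13824 t=1:−1/8640 = -1/23040
⇒ 3j(6 3 5; 2 -2 0)² = 2/429, sgn +1
4πI² = N·(3j₀)²·(3jₘ)² = 98/1287
I = -1·√(0.0761461/4π) = -0.07784287
No selection rule forces the value: the integral is nonzero (none).

-0.077843 (none)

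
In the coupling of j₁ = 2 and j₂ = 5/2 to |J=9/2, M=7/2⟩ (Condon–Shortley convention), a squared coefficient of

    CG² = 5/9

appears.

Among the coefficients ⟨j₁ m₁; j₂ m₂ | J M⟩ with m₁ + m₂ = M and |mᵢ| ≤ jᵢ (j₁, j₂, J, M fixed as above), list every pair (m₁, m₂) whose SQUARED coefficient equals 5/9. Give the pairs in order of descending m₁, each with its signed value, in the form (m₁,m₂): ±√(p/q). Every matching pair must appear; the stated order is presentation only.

Admissible pairs with m₁+m₂ = M = 7/2: (1,5/2), (2,3/2)
  (m₁,m₂)=(2,3/2): CG² = 5/9, CG = +√(5/9)   ← matches the target
  (m₁,m₂)=(1,5/2): CG² = 4/9, CG = +√(4/9)
Pairs with CG² = 5/9: (2,3/2): +√(5/9)

(2,3/2): +√(5/9)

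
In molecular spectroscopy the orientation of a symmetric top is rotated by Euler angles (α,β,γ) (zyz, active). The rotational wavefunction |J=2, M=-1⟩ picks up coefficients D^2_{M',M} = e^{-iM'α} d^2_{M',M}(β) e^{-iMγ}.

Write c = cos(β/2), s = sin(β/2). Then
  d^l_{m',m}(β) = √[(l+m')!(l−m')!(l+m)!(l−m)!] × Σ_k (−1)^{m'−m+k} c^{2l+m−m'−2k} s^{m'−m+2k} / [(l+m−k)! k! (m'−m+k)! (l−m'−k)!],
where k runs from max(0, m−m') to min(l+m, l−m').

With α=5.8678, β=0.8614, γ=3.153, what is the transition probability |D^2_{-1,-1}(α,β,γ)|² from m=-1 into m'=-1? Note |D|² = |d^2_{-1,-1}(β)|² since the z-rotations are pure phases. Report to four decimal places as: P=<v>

D^2_{-1,-1}(5.8678,0.8614,3.1530) = e^{-i·-1·5.8678}·d^2_{-1,-1}(0.8614)·e^{-i·-1·3.1530}. Compute d first:
Half-angle: c=0.908674, s=0.417507. N=√(1·6·1·6)=6.000000
k: max(0,(-1)−(-1))=0 … min(2+(-1),2−(-1))=1
  k=0: (−1)^0·6.0000/(6)·0.9087^4·0.4175^0 = +0.681761
  k=1: (−1)^1·6.0000/(2)·0.9087^2·0.4175^2 = -0.431782
d^2_{-1,-1}(0.8614) = +0.681761 -0.431782 = +0.249978
|D^2_{-1,-1}|² = |d^2_{-1,-1}(β)|² = (+0.249978)² = 0.062489 (the z-rotation phases have unit modulus)

P=0.0625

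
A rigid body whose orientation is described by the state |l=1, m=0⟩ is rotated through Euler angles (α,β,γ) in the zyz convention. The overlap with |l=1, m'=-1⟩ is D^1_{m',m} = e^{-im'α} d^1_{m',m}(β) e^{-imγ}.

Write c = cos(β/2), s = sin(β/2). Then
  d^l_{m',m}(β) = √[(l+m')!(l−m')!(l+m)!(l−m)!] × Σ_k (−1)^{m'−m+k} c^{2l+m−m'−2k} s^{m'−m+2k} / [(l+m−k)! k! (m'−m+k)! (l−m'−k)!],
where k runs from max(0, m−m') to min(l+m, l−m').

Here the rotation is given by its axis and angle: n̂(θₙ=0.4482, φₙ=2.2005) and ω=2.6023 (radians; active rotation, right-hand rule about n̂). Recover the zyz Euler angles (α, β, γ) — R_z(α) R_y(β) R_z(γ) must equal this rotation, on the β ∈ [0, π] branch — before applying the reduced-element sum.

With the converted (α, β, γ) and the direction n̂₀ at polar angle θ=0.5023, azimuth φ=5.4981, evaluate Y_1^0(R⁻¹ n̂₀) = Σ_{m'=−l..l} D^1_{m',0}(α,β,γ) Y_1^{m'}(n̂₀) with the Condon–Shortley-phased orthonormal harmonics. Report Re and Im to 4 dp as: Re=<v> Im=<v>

Re=0.1183 Im=0.0000

Axis–angle → zyz. n̂ = (sinθₙcosφₙ, sinθₙsinφₙ, cosθₙ) = (-0.255199, +0.350230, +0.901229), ω = 2.6023.
R = I cosω + sinω [n̂]ₓ + (1−cosω) n̂n̂ᵀ gives
  R = [-0.737063, -0.628878, -0.247489; +0.296736, -0.630160, +0.717528; -0.607195, +0.455424, +0.651078]
β = atan2(√(R₁₃²+R₂₃²), R₃₃) = 0.861792; α = atan2(R₂₃, R₁₃) mod 2π = 1.902938; γ = atan2(R₃₂, −R₃₁) mod 2π = 0.643530
Need the full column D^1_{m',0} for m'=−1..1 at α=1.9029, β=0.8618, γ=0.6435.
cos(β/2)=0.908592, sin(β/2)=0.417685
d^1_{-1,0}: single k=1 term ⇒ +0.536702;  D = -0.175001+0.507369i
d^1_{0,0}: k∈[0..1] ⇒ +0.825539 -0.174461 = +0.651078;  D = +0.651078+0.000000i
d^1_{1,0}: single k=0 term ⇒ -0.536702;  D = +0.175001+0.507369i
Y_1^{m'}(θ=0.5023,φ=5.4981) and Σ D·Y over m':
  (-0.1750+0.5074i)·(+0.1177+0.1176i)  (+0.6511+0.0000i)·(+0.4282+0.0000i)  (+0.1750+0.5074i)·(-0.1177+0.1176i)
Y_1^0(R⁻¹ n̂) = +0.118331+0.000000i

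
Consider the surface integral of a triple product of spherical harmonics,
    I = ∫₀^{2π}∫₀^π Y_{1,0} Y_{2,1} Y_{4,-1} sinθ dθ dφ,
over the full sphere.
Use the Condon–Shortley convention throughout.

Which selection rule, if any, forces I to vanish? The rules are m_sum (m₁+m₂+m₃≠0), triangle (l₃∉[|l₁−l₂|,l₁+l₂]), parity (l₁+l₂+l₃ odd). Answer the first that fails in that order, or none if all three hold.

triangle

Σmᵢ = 0  ✓
l₃∈[|l₁−l₂|,l₁+l₂]=[1,3] required, l₃=4 fails  ✗
Σlᵢ = 7 ⇒ odd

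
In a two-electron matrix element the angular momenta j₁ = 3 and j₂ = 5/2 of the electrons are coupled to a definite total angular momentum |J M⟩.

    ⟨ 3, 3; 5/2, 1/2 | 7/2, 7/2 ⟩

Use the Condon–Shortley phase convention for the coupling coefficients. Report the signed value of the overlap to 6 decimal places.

+√(1/3) ≈ +0.577350

j₁+j₂−J=2  J+j₁−j₂=4  J−j₁+j₂=3  j₁+j₂+J+1=10
(j₁±m₁, j₂±m₂, J±M) = (6,0,3,2,7,0)
P² = 27648
sum k=0..0:
  [0] +1/288 = 1/288
S = 1/288
C² = P²·S² = 1/3 ; C = +0.577350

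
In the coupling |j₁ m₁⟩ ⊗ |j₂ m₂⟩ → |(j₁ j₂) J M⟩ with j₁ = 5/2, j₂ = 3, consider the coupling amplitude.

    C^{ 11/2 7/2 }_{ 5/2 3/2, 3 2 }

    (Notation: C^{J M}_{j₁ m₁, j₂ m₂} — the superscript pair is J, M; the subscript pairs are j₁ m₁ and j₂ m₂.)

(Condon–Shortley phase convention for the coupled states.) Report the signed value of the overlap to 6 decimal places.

√[12·0!5!6!/12! · 4!1!5!1!9!2!] = √(49766400/11)
  +(−1)^0/∏(0,0,1,5,4,1)! = 1/2880  (running 1/2880)
⟨..|..⟩ = √(49766400/11)·(1/2880) = +0.738549

+√(6/11) ≈ +0.738549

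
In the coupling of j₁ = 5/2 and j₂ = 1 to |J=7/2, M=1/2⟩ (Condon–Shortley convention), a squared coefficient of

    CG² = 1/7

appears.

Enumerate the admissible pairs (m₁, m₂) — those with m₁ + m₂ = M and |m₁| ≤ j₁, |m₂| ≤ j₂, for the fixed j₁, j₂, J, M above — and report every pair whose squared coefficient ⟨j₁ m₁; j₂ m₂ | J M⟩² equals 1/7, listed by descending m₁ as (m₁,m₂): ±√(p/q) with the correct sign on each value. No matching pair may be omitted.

(3/2,-1): +√(1/7)

Admissible pairs with m₁+m₂ = M = 1/2: (-1/2,1), (1/2,0), (3/2,-1)
  (m₁,m₂)=(3/2,-1): CG² = 1/7, CG = +√(1/7)   ← matches the target
  (m₁,m₂)=(1/2,0): CG² = 4/7, CG = +√(4/7)
  (m₁,m₂)=(-1/2,1): CG² = 2/7, CG = +√(2/7)
Pairs with CG² = 1/7: (3/2,-1): +√(1/7)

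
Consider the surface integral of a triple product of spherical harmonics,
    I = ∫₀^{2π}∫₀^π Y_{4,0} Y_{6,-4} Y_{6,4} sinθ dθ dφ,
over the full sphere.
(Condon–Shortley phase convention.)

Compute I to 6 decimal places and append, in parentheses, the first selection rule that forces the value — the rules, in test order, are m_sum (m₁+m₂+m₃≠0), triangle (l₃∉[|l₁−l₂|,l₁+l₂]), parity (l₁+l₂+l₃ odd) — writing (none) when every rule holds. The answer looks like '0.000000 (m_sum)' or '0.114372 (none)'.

m-sum 0 ✓  L=16 even ✓  2≤6≤10 ✓
Π(2lᵢ+1) = 9×13×13 = 1521
triangle coeff Δ(4,6,6) = 1/15315300
Σ_t [0,4]: t=0:+1/829440 t=1:−1/25920 t=2:+1/9216 t=3:−1/25920 t=4:+1/829440 = 7/207360
(3j)²=28/2431 [(4 6 6; 0 0 0)], sign=+1
Σ_t [0,2]: t=0:+1/829440 t=1:−1/181440 t=2:+1/645120 = -1/362880
(3j)²=256/17017 [(4 6 6; 0 -4 4)], sign=-1
⇒ 4πI² = 9216/34969
I = (-1)√(9216/34969/(4π)) = -0.14481872
No selection rule forces the value: the integral is nonzero (none).

-0.144819 (none)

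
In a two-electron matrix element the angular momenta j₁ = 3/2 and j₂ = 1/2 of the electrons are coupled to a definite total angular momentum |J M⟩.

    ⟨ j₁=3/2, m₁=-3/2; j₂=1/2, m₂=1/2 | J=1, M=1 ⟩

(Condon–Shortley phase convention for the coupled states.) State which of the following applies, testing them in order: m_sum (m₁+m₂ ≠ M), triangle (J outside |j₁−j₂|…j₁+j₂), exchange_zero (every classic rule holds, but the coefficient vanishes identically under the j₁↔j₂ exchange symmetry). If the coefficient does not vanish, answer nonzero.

m-sum: m₁+m₂ = -3/2+1/2 = -1, M = 1  ✗ ⇒ coefficient is 0

m_sum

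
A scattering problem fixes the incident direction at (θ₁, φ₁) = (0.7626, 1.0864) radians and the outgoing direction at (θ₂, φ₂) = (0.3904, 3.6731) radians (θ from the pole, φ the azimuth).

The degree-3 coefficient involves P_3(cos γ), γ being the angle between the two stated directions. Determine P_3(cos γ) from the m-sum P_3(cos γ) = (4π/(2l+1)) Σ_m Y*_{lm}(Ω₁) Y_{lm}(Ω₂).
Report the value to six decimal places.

Expand P_3 via completeness: Σ_{m} conj(Y_{3,m}) at Ω₁ times Y_{3,m} at Ω₂ —
  m=-3: Y*=-0.136591-0.016139i  Y=+0.000546+0.022988i  product +0.000296-0.003149i
  m=-2: Y*=-0.199692+0.290638i  Y=+0.066553-0.119602i  product +0.021471+0.043226i
  m=-1: Y*=+0.167792+0.318868i  Y=-0.347315+0.204201i  product -0.123390-0.076484i
  m=+0: Y*=-0.104165-0.000000i  Y=+0.440302+0.000000i  product -0.045864-0.000000i
  m=+1: Y*=-0.167792+0.318868i  Y=+0.347315+0.204201i  product -0.123390+0.076484i
  m=+2: Y*=-0.199692-0.290638i  Y=+0.066553+0.119602i  product +0.021471-0.043226i
  m=+3: Y*=+0.136591-0.016139i  Y=-0.000546+0.022988i  product +0.000296+0.003149i
Accumulated sum -0.249109-0.000000i; after 4π/(2l+1) scaling, -0.447200-0.000000i ⇒ P_3 = -0.447200

-0.447200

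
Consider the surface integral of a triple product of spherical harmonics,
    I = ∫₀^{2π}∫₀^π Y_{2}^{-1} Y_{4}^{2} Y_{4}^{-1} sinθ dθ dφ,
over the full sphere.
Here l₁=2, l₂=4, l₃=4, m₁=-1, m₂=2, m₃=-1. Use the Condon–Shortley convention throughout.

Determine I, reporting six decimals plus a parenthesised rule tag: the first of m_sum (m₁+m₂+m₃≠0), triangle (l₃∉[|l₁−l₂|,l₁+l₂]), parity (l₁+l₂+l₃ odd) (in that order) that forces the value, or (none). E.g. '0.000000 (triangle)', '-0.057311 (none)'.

0.127700 (none)

Checks pass: Σm=0; 10 even; l₃=4∈[2,6].
(2·2+1)(2·4+1)(2·4+1) = 405
Δ: 2! 2! 6! / 11! → 1/13860
sum: t=0:+1/192 t=1:−1/36 t=2:+1/192 = -5/288
3j²(2 4 4; 0 0 0) = Δ·Π!·Σ² = 20/693  (sign -1)
sum: t=1:−1/240 t=2:+1/96 = 1/160
3j²(2 4 4; -1 2 -1) = Δ·Π!·Σ² = 27/1540  (sign -1)
combine: 4πI² = 405·20/693·27/1540 = 1215/5929
take √, sign +1: I = 0.12770047
No selection rule forces the value: the integral is nonzero (none).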